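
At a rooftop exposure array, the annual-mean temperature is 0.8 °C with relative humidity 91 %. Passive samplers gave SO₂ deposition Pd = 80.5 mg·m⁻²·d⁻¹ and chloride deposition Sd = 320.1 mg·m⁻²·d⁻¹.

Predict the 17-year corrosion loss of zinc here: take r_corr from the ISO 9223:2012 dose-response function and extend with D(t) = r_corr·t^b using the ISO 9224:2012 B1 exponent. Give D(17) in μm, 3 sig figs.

D(17) = 51.7 μm

zinc: temperature factor f = +0.038·(-9.2) = -0.3496
  SO₂ term: 0.0129·80.5^0.44·exp(0.046·91-0.3496) = 4.124
  Sd branch = 0.0175·Sd^0.57·e^(0.008·RH+0.085·T) = 1.039 μm/a
  sum: 4.124 + 1.039 → r_corr = 5.163 μm/a
Power-law: D(17) = r_corr · 17^0.813
  D(17) = 5.163 × 17^0.813 = 5.163 × 10.01 = 51.67 μm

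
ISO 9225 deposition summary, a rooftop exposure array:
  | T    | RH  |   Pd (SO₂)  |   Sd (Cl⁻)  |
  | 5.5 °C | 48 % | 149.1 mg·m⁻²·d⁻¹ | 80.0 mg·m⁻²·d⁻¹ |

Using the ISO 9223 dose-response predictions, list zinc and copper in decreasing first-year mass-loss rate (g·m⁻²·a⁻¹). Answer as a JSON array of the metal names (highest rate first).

["zinc", "copper"]

zinc: f(T) = +0.038·(T−10) [T≤10 °C] = -0.1710
  SO₂ term: 0.0129·149.1^0.44·exp(0.046·48-0.1710) = 0.8945
  Sd branch = 0.0175·Sd^0.57·e^(0.008·RH+0.085·T) = 0.4984 μm/a
  sum: 0.8945 + 0.4984 → r_corr = 1.393 μm/a
  mass loss = 1.393 μm/a × 7.14 g/cm³ = 9.945 g·m⁻²·a⁻¹
copper: f(T) = +0.126·(T−10) [T≤10 °C] = -0.5670
  SO₂ term: 0.0053·149.1^0.26·exp(0.059·48-0.5670) = 0.1875
  Sd branch = 0.01025·Sd^0.27·e^(0.036·RH+0.049·T) = 0.2466 μm/a
  r_corr = 0.1875 + 0.2466 = 0.4342 μm/a
  mass loss = 0.4342 μm/a × 8.96 g/cm³ = 3.89 g·m⁻²·a⁻¹
Ordering by g·m⁻²·a⁻¹: zinc (9.95) > copper (3.89)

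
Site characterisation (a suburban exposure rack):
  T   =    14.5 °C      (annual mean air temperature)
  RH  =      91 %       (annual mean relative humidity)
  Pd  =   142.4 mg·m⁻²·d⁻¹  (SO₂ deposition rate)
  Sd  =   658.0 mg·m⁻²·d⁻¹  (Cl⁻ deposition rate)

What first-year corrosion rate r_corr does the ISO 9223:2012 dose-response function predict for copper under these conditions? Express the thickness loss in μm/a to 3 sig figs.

r_corr = 6.07 μm/a

copper: temperature factor f = -0.080·(4.5) = -0.3600
  sulphur-dioxide contribution → 2.881 μm/a
  chloride contribution → 3.184 μm/a
  total first-year rate 6.065 μm/a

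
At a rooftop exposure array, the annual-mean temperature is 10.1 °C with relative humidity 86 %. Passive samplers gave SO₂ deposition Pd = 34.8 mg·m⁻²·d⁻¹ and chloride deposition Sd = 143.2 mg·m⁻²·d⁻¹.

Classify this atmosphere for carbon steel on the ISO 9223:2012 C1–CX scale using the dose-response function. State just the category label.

carbon steel: f(T) = -0.054·(T−10) [T>10 °C] = -0.0054
  Pd branch = 1.77·Pd^0.52·e^(0.02·RH+f) = 62.26 μm/a
  Sd branch = 0.102·Sd^0.62·e^(0.033·RH+0.04·T) = 56.66 μm/a
  r_corr = 62.26 + 56.66 = 118.9 μm/a
119 μm/a falls in (80, 200] for carbon steel → category C5

C5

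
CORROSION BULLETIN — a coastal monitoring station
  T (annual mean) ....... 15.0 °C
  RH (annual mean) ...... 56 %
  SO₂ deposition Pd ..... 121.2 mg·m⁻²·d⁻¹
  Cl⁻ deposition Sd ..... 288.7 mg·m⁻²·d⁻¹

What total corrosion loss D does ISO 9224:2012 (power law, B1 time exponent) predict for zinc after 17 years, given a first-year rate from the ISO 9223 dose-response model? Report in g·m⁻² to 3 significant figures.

zinc: temperature factor f = -0.071·(5.0) = -0.3550
  SO₂ term: 0.0129·121.2^0.44·exp(0.046·56-0.3550) = 0.9815
  Cl⁻ term: 0.0175·288.7^0.57·exp(0.008·56+0.085·15.0) = 2.476
  r_corr = 0.9815 + 2.476 = 3.458 μm/a
ISO 9224: D(t) = r_corr · t^b with b = 0.813 (zinc, B1)
  D(17) = 3.458 × 17^0.813 = 3.458 × 10.01 = 34.61 μm
  Mass loss = 34.61 μm × 7.14 g/cm³ = 247.1 g·m⁻²

D(17) = 247 g·m⁻²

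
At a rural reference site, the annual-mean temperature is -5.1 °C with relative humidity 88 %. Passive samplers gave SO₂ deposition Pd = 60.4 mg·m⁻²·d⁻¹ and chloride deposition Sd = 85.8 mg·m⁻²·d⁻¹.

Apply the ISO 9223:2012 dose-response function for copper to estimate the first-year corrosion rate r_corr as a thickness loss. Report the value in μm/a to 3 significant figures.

copper: temperature factor f = +0.126·(-15.1) = -1.9026
  Pd branch = 0.0053·Pd^0.26·e^(0.059·RH+f) = 0.413 μm/a
  Sd branch = 0.01025·Sd^0.27·e^(0.036·RH+0.049·T) = 0.6311 μm/a
  sum: 0.413 + 0.6311 → r_corr = 1.044 μm/a

r_corr = 1.04 μm/a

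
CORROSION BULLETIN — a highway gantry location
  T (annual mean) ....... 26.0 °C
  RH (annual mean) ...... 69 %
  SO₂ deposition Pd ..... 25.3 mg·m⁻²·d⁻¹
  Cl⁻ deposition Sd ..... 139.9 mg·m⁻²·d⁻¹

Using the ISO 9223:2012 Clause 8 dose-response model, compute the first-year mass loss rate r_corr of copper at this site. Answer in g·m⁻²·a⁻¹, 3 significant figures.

r_corr = 16.7 g·m⁻²·a⁻¹

copper: temperature factor f = -0.080·(16.0) = -1.2800
  sulphur-dioxide contribution → 0.2001 μm/a
  chloride contribution → 1.668 μm/a
  total first-year rate 1.868 μm/a
Convert to mass loss: 1.868 μm/a × 8.96 g/cm³ = 16.74 g·m⁻²·a⁻¹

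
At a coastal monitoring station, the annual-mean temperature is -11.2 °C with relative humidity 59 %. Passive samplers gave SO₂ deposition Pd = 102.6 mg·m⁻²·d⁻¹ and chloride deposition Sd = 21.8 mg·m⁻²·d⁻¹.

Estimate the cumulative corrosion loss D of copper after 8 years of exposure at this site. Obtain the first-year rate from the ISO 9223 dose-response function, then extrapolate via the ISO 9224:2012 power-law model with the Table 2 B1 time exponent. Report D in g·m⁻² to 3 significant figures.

D(8) = 5.51 g·m⁻²

copper: T≤10 °C ⇒ hinge +0.126·(-11.2−10) = -2.6712
  sulphur-dioxide contribution → 0.03971 μm/a
  chloride contribution → 0.1138 μm/a
  total first-year rate 0.1535 μm/a
Long-term exponent b (ISO 9224 Table 2, B1) = 0.667
  D(8) = 0.1535 × 8^0.667 = 0.1535 × 4.003 = 0.6145 μm
  Mass loss = 0.6145 μm × 8.96 g/cm³ = 5.506 g·m⁻²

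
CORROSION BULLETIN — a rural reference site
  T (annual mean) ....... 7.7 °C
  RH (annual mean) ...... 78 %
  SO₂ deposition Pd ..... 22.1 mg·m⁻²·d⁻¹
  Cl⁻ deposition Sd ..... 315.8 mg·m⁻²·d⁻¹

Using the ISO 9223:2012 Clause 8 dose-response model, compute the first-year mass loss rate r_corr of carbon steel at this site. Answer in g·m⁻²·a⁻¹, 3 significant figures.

carbon steel: T≤10 °C ⇒ hinge +0.150·(7.7−10) = -0.3450
  SO₂ term: 1.77·22.1^0.52·exp(0.02·78-0.3450) = 29.83
  Sd branch = 0.102·Sd^0.62·e^(0.033·RH+0.04·T) = 64.55 μm/a
  sum: 29.83 + 64.55 → r_corr = 94.38 μm/a
Convert to mass loss: 94.38 μm/a × 7.85 g/cm³ = 740.9 g·m⁻²·a⁻¹

r_corr = 741 g·m⁻²·a⁻¹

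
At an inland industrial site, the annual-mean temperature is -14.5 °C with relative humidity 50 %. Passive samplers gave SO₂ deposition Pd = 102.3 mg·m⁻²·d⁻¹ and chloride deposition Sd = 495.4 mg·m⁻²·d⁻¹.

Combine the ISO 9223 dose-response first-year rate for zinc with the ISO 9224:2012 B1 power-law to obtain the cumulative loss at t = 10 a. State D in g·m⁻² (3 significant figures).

zinc: temperature factor f = +0.038·(-24.5) = -0.9310
  Pd branch = 0.0129·Pd^0.44·e^(0.046·RH+f) = 0.3886 μm/a
  Cl⁻ term: 0.0175·495.4^0.57·exp(0.008·50+0.085·-14.5) = 0.2616
  r_corr = 0.3886 + 0.2616 = 0.6502 μm/a
ISO 9224: D(t) = r_corr · t^b with b = 0.813 (zinc, B1)
  D(10) = 0.6502 × 10^0.813 = 0.6502 × 6.501 = 4.227 μm
  Mass loss = 4.227 μm × 7.14 g/cm³ = 30.18 g·m⁻²

D(10) = 30.2 g·m⁻²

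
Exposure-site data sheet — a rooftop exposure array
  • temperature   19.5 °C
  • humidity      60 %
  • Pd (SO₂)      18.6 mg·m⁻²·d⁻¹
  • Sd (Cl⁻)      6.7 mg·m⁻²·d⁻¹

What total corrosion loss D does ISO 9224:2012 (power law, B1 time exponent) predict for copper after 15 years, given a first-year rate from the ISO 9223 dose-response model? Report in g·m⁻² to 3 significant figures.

D(15) = 31.0 g·m⁻²

copper: f(T) = -0.080·(T−10) [T>10 °C] = -0.7600
  Pd branch = 0.0053·Pd^0.26·e^(0.059·RH+f) = 0.1827 μm/a
  Cl⁻ term: 0.01025·6.7^0.27·exp(0.036·60+0.049·19.5) = 0.3862
  r_corr = 0.1827 + 0.3862 = 0.5689 μm/a
ISO 9224: D(t) = r_corr · t^b with b = 0.667 (copper, B1)
  D(15) = 0.5689 × 15^0.667 = 0.5689 × 6.088 = 3.463 μm
  Mass loss = 3.463 μm × 8.96 g/cm³ = 31.03 g·m⁻²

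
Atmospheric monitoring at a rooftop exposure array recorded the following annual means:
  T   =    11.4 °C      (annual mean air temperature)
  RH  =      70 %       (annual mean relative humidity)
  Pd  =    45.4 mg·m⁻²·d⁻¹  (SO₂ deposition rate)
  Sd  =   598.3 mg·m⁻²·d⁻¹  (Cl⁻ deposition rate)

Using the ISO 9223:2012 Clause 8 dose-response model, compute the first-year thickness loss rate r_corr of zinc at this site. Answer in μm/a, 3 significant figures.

zinc: T>10 °C ⇒ hinge -0.071·(11.4−10) = -0.0994
  sulphur-dioxide contribution → 1.567 μm/a
  chloride contribution → 3.09 μm/a
  total first-year rate 4.656 μm/a

r_corr = 4.66 μm/a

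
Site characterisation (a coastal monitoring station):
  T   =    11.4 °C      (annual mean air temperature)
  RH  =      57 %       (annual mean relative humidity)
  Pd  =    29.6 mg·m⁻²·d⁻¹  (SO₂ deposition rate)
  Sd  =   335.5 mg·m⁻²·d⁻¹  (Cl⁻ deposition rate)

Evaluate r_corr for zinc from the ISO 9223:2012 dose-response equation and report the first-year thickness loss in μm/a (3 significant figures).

r_corr = 2.72 μm/a

zinc: temperature factor f = -0.071·(1.4) = -0.0994
  SO₂ term: 0.0129·29.6^0.44·exp(0.046·57-0.0994) = 0.7137
  Sd branch = 0.0175·Sd^0.57·e^(0.008·RH+0.085·T) = 2.002 μm/a
  sum: 0.7137 + 2.002 → r_corr = 2.716 μm/a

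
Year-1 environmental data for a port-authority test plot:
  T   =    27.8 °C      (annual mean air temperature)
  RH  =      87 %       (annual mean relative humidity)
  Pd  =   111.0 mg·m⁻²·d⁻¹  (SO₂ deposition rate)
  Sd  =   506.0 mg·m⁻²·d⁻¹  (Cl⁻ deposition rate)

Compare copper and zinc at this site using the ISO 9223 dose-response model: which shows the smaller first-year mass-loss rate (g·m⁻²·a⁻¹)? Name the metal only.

copper

copper: f(T) = -0.080·(T−10) [T>10 °C] = -1.4240
  sulphur-dioxide contribution → 0.736 μm/a
  chloride contribution → 4.928 μm/a
  total first-year rate 5.664 μm/a
  mass loss = 5.664 μm/a × 8.96 g/cm³ = 50.75 g·m⁻²·a⁻¹
zinc: T>10 °C ⇒ hinge -0.071·(27.8−10) = -1.2638
  sulphur-dioxide contribution → 1.584 μm/a
  chloride contribution → 12.97 μm/a
  total first-year rate 14.55 μm/a
  mass loss = 14.55 μm/a × 7.14 g/cm³ = 103.9 g·m⁻²·a⁻¹
Ordering by g·m⁻²·a⁻¹: zinc (104) > copper (50.7)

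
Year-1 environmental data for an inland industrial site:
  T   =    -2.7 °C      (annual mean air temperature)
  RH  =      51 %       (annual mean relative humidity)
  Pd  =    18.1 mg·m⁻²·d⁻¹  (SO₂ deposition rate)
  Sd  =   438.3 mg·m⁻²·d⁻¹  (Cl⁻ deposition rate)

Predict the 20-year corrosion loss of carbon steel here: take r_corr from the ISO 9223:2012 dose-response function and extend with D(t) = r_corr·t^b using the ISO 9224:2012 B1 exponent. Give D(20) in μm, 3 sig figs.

D(20) = 118 μm

carbon steel: temperature factor f = +0.150·(-12.7) = -1.9050
  Pd branch = 1.77·Pd^0.52·e^(0.02·RH+f) = 3.293 μm/a
  Cl⁻ term: 0.102·438.3^0.62·exp(0.033·51+0.04·-2.7) = 21.4
  r_corr = 3.293 + 21.4 = 24.7 μm/a
Long-term exponent b (ISO 9224 Table 2, B1) = 0.523
  D(20) = 24.7 × 20^0.523 = 24.7 × 4.791 = 118.3 μm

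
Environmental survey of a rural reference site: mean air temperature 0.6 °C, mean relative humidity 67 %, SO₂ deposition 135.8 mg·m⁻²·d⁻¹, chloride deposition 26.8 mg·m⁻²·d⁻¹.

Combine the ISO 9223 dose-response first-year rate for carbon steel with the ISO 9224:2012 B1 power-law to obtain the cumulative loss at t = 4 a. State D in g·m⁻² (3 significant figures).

carbon steel: f(T) = +0.150·(T−10) [T≤10 °C] = -1.4100
  SO₂ term: 1.77·135.8^0.52·exp(0.02·67-1.4100) = 21.22
  Sd branch = 0.102·Sd^0.62·e^(0.033·RH+0.04·T) = 7.323 μm/a
  r_corr = 21.22 + 7.323 = 28.54 μm/a
Long-term exponent b (ISO 9224 Table 2, B1) = 0.523
  D(4) = 28.54 × 4^0.523 = 28.54 × 2.065 = 58.93 μm
  Mass loss = 58.93 μm × 7.85 g/cm³ = 462.6 g·m⁻²

D(4) = 463 g·m⁻²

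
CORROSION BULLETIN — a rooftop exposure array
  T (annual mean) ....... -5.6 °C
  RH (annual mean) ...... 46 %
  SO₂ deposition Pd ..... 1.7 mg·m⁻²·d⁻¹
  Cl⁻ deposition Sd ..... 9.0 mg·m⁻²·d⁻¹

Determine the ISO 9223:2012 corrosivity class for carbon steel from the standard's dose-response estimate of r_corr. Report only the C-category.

carbon steel: f(T) = +0.150·(T−10) [T≤10 °C] = -2.3400
  Pd branch = 1.77·Pd^0.52·e^(0.02·RH+f) = 0.5638 μm/a
  Sd branch = 0.102·Sd^0.62·e^(0.033·RH+0.04·T) = 1.453 μm/a
  sum: 0.5638 + 1.453 → r_corr = 2.017 μm/a
2.02 μm/a falls in (1.3, 25] for carbon steel → category C2

C2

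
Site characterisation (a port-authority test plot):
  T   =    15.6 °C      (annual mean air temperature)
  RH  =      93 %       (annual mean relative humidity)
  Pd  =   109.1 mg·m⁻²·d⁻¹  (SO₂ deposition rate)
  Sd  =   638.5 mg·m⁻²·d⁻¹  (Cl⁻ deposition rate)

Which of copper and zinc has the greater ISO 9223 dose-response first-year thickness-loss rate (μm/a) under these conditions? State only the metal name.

zinc

copper: temperature factor f = -0.080·(5.6) = -0.4480
  SO₂ term: 0.0053·109.1^0.26·exp(0.059·93-0.4480) = 2.77
  Cl⁻ term: 0.01025·638.5^0.27·exp(0.036·93+0.049·15.6) = 3.582
  sum: 2.77 + 3.582 → r_corr = 6.352 μm/a
zinc: T>10 °C ⇒ hinge -0.071·(15.6−10) = -0.3976
  SO₂ term: 0.0129·109.1^0.44·exp(0.046·93-0.3976) = 4.926
  Sd branch = 0.0175·Sd^0.57·e^(0.008·RH+0.085·T) = 5.508 μm/a
  sum: 4.926 + 5.508 → r_corr = 10.43 μm/a
Ordering by μm/a: zinc (10.4) > copper (6.35)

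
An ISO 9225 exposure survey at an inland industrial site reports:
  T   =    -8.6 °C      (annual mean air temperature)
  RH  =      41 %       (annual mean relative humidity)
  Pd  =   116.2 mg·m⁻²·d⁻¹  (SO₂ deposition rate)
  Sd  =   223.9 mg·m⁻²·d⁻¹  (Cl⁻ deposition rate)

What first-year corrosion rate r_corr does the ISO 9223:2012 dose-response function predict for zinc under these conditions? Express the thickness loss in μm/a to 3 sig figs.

zinc: T≤10 °C ⇒ hinge +0.038·(-8.6−10) = -0.7068
  Pd branch = 0.0129·Pd^0.44·e^(0.046·RH+f) = 0.3399 μm/a
  Sd branch = 0.0175·Sd^0.57·e^(0.008·RH+0.085·T) = 0.2556 μm/a
  r_corr = 0.3399 + 0.2556 = 0.5955 μm/a

r_corr = 0.596 μm/a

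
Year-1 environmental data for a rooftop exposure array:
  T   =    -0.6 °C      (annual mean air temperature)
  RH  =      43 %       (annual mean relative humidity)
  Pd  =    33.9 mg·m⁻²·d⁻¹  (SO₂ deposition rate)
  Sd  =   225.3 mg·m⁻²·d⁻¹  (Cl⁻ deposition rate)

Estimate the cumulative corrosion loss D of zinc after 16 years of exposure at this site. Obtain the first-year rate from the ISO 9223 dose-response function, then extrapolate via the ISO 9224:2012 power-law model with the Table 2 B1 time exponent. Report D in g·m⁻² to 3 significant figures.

zinc: f(T) = +0.038·(T−10) [T≤10 °C] = -0.4028
  SO₂ term: 0.0129·33.9^0.44·exp(0.046·43-0.4028) = 0.2938
  Cl⁻ term: 0.0175·225.3^0.57·exp(0.008·43+0.085·-0.6) = 0.5145
  r_corr = 0.2938 + 0.5145 = 0.8082 μm/a
Power-law: D(16) = r_corr · 16^0.813
  D(16) = 0.8082 × 16^0.813 = 0.8082 × 9.527 = 7.7 μm
  Mass loss = 7.7 μm × 7.14 g/cm³ = 54.98 g·m⁻²

D(16) = 55.0 g·m⁻²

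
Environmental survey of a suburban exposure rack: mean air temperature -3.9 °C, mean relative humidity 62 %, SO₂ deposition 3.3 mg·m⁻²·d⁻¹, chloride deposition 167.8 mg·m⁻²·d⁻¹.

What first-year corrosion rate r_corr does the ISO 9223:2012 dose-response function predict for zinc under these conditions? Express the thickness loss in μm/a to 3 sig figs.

r_corr = 0.605 μm/a

zinc: temperature factor f = +0.038·(-13.9) = -0.5282
  SO₂ term: 0.0129·3.3^0.44·exp(0.046·62-0.5282) = 0.2228
  Cl⁻ term: 0.0175·167.8^0.57·exp(0.008·62+0.085·-3.9) = 0.3825
  r_corr = 0.2228 + 0.3825 = 0.6053 μm/a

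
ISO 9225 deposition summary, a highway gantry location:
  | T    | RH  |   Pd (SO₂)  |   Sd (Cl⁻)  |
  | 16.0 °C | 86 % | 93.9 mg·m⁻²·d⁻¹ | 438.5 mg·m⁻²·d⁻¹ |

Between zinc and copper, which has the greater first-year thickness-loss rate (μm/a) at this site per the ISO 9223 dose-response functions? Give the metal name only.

zinc: f(T) = -0.071·(T−10) [T>10 °C] = -0.4260
  SO₂ term: 0.0129·93.9^0.44·exp(0.046·86-0.4260) = 3.248
  Cl⁻ term: 0.0175·438.5^0.57·exp(0.008·86+0.085·16.0) = 4.349
  r_corr = 3.248 + 4.349 = 7.597 μm/a
copper: f(T) = -0.080·(T−10) [T>10 °C] = -0.4800
  SO₂ term: 0.0053·93.9^0.26·exp(0.059·86-0.4800) = 1.707
  Sd branch = 0.01025·Sd^0.27·e^(0.036·RH+0.049·T) = 2.565 μm/a
  sum: 1.707 + 2.565 → r_corr = 4.273 μm/a
Ordering by μm/a: zinc (7.6) > copper (4.27)

zinc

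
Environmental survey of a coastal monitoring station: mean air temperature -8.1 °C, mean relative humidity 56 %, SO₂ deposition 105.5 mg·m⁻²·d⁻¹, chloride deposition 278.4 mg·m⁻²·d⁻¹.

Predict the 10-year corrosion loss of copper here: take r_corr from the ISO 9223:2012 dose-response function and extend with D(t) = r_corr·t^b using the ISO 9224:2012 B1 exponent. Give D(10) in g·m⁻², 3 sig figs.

copper: f(T) = +0.126·(T−10) [T≤10 °C] = -2.2806
  SO₂ term: 0.0053·105.5^0.26·exp(0.059·56-2.2806) = 0.04952
  Sd branch = 0.01025·Sd^0.27·e^(0.036·RH+0.049·T) = 0.2366 μm/a
  r_corr = 0.04952 + 0.2366 = 0.2861 μm/a
ISO 9224: D(t) = r_corr · t^b with b = 0.667 (copper, B1)
  D(10) = 0.2861 × 10^0.667 = 0.2861 × 4.645 = 1.329 μm
  Mass loss = 1.329 μm × 8.96 g/cm³ = 11.91 g·m⁻²

D(10) = 11.9 g·m⁻²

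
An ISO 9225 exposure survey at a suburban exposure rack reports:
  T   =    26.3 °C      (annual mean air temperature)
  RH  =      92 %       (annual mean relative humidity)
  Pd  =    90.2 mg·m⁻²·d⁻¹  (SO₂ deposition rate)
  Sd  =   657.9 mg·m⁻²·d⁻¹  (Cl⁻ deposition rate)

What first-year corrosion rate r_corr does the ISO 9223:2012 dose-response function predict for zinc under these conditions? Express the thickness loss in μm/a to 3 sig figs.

r_corr = 15.8 μm/a

zinc: T>10 °C ⇒ hinge -0.071·(26.3−10) = -1.1573
  Pd branch = 0.0129·Pd^0.44·e^(0.046·RH+f) = 2.024 μm/a
  Sd branch = 0.0175·Sd^0.57·e^(0.008·RH+0.085·T) = 13.8 μm/a
  sum: 2.024 + 13.8 → r_corr = 15.82 μm/a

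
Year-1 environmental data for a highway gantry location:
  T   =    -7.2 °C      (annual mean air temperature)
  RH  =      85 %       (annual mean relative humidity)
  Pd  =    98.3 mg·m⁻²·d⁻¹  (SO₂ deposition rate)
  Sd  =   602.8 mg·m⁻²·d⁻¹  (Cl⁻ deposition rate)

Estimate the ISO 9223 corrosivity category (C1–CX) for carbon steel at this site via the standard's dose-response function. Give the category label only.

C4

carbon steel: temperature factor f = +0.150·(-17.2) = -2.5800
  Pd branch = 1.77·Pd^0.52·e^(0.02·RH+f) = 7.979 μm/a
  Cl⁻ term: 0.102·602.8^0.62·exp(0.033·85+0.04·-7.2) = 66.9
  sum: 7.979 + 66.9 → r_corr = 74.88 μm/a
74.9 μm/a falls in (50, 80] for carbon steel → category C4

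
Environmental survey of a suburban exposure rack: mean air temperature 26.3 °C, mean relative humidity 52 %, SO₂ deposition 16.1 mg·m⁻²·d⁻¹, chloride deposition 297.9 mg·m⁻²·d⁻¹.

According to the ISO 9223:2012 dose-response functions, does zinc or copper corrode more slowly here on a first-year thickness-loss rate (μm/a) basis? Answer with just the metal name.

zinc: T>10 °C ⇒ hinge -0.071·(26.3−10) = -1.1573
  sulphur-dioxide contribution → 0.1506 μm/a
  chloride contribution → 6.38 μm/a
  total first-year rate 6.53 μm/a
copper: f(T) = -0.080·(T−10) [T>10 °C] = -1.3040
  sulphur-dioxide contribution → 0.0637 μm/a
  chloride contribution → 1.126 μm/a
  total first-year rate 1.189 μm/a
Ordering by μm/a: zinc (6.53) > copper (1.19)

copper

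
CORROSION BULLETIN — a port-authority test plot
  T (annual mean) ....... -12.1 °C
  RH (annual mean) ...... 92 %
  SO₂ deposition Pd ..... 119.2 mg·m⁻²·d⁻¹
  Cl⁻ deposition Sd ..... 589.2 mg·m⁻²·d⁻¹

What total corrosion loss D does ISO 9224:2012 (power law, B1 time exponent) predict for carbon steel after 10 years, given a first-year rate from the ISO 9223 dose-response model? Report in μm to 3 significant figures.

D(10) = 244 μm

carbon steel: T≤10 °C ⇒ hinge +0.150·(-12.1−10) = -3.3150
  SO₂ term: 1.77·119.2^0.52·exp(0.02·92-3.3150) = 4.865
  Cl⁻ term: 0.102·589.2^0.62·exp(0.033·92+0.04·-12.1) = 68.31
  r_corr = 4.865 + 68.31 = 73.17 μm/a
Power-law: D(10) = r_corr · 10^0.523
  D(10) = 73.17 × 10^0.523 = 73.17 × 3.334 = 244 μm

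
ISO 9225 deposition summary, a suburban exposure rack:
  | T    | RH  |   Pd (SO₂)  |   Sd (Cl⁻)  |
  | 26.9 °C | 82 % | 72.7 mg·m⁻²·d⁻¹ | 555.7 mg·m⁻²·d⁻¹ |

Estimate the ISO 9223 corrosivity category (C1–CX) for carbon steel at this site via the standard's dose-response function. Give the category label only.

CX

carbon steel: T>10 °C ⇒ hinge -0.054·(26.9−10) = -0.9126
  SO₂ term: 1.77·72.7^0.52·exp(0.02·82-0.9126) = 34.03
  Sd branch = 0.102·Sd^0.62·e^(0.033·RH+0.04·T) = 225.4 μm/a
  sum: 34.03 + 225.4 → r_corr = 259.4 μm/a
Category bounds: 200…700 μm/a bracket r_corr ⇒ CX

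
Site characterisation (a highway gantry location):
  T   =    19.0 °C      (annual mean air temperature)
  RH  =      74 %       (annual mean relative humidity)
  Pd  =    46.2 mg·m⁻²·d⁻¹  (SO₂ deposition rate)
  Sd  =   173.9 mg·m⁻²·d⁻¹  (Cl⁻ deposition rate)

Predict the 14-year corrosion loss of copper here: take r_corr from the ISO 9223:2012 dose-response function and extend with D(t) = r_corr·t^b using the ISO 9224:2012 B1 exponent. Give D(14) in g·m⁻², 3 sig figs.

copper: f(T) = -0.080·(T−10) [T>10 °C] = -0.7200
  SO₂ term: 0.0053·46.2^0.26·exp(0.059·74-0.7200) = 0.5502
  Cl⁻ term: 0.01025·173.9^0.27·exp(0.036·74+0.049·19.0) = 1.503
  sum: 0.5502 + 1.503 → r_corr = 2.053 μm/a
Long-term exponent b (ISO 9224 Table 2, B1) = 0.667
  D(14) = 2.053 × 14^0.667 = 2.053 × 5.814 = 11.94 μm
  Mass loss = 11.94 μm × 8.96 g/cm³ = 106.9 g·m⁻²

D(14) = 107 g·m⁻²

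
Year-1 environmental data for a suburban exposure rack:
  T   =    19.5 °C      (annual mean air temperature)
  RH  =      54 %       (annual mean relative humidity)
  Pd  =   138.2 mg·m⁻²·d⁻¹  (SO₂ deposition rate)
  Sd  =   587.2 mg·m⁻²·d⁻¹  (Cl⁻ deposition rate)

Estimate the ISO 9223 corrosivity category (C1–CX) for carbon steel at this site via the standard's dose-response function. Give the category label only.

C5

carbon steel: T>10 °C ⇒ hinge -0.054·(19.5−10) = -0.5130
  Pd branch = 1.77·Pd^0.52·e^(0.02·RH+f) = 40.48 μm/a
  Sd branch = 0.102·Sd^0.62·e^(0.033·RH+0.04·T) = 68.85 μm/a
  r_corr = 40.48 + 68.85 = 109.3 μm/a
ISO 9223 Table 2 (carbon steel): 80 < 109 ≤ 200 μm/a ⇒ C5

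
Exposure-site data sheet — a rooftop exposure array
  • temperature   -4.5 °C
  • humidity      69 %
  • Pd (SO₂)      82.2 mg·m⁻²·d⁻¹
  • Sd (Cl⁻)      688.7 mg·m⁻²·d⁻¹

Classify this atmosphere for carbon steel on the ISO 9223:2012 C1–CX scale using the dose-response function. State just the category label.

C4

carbon steel: T≤10 °C ⇒ hinge +0.150·(-4.5−10) = -2.1750
  Pd branch = 1.77·Pd^0.52·e^(0.02·RH+f) = 7.915 μm/a
  Cl⁻ term: 0.102·688.7^0.62·exp(0.033·69+0.04·-4.5) = 47.74
  sum: 7.915 + 47.74 → r_corr = 55.66 μm/a
55.7 μm/a falls in (50, 80] for carbon steel → category C4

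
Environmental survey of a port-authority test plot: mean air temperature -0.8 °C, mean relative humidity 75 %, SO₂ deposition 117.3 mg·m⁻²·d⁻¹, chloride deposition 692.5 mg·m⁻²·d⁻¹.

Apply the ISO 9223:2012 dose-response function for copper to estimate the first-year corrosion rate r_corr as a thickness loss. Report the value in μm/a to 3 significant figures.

r_corr = 1.25 μm/a

copper: temperature factor f = +0.126·(-10.8) = -1.3608
  Pd branch = 0.0053·Pd^0.26·e^(0.059·RH+f) = 0.3918 μm/a
  Sd branch = 0.01025·Sd^0.27·e^(0.036·RH+0.049·T) = 0.8574 μm/a
  sum: 0.3918 + 0.8574 → r_corr = 1.249 μm/a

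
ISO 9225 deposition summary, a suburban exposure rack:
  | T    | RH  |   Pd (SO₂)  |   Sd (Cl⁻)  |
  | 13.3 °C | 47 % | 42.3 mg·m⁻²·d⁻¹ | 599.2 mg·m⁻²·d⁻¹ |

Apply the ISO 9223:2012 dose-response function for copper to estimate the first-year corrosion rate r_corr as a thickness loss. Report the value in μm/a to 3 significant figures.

copper: f(T) = -0.080·(T−10) [T>10 °C] = -0.2640
  sulphur-dioxide contribution → 0.1725 μm/a
  chloride contribution → 0.6005 μm/a
  ⇒ r_corr(copper) = 0.773 μm/a

r_corr = 0.773 μm/a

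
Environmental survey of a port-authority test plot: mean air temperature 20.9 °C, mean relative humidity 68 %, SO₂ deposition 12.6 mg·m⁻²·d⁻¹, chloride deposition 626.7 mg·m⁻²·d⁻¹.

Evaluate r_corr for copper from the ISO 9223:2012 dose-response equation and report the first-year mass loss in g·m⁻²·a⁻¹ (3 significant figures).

r_corr = 19.0 g·m⁻²·a⁻¹

copper: temperature factor f = -0.080·(10.9) = -0.8720
  SO₂ term: 0.0053·12.6^0.26·exp(0.059·68-0.8720) = 0.2366
  Cl⁻ term: 0.01025·626.7^0.27·exp(0.036·68+0.049·20.9) = 1.879
  sum: 0.2366 + 1.879 → r_corr = 2.115 μm/a
Convert to mass loss: 2.115 μm/a × 8.96 g/cm³ = 18.95 g·m⁻²·a⁻¹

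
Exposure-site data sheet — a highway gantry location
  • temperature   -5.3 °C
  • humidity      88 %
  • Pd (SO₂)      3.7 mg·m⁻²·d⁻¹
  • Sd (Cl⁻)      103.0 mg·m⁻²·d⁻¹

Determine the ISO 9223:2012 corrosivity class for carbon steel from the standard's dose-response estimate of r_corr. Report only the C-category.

C3

carbon steel: T≤10 °C ⇒ hinge +0.150·(-5.3−10) = -2.2950
  SO₂ term: 1.77·3.7^0.52·exp(0.02·88-2.2950) = 2.047
  Sd branch = 0.102·Sd^0.62·e^(0.033·RH+0.04·T) = 26.65 μm/a
  r_corr = 2.047 + 26.65 = 28.7 μm/a
ISO 9223 Table 2 (carbon steel): 25 < 28.7 ≤ 50 μm/a ⇒ C3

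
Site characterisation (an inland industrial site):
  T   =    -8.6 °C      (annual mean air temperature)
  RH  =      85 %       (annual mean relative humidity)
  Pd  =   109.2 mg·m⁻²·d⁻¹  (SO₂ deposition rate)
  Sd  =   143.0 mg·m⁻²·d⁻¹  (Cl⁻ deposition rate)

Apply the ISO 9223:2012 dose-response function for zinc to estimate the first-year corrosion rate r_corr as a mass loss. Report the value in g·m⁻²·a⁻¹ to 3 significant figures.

zinc: f(T) = +0.038·(T−10) [T≤10 °C] = -0.7068
  sulphur-dioxide contribution → 2.503 μm/a
  chloride contribution → 0.2815 μm/a
  total first-year rate 2.785 μm/a
Convert to mass loss: 2.785 μm/a × 7.14 g/cm³ = 19.88 g·m⁻²·a⁻¹

r_corr = 19.9 g·m⁻²·a⁻¹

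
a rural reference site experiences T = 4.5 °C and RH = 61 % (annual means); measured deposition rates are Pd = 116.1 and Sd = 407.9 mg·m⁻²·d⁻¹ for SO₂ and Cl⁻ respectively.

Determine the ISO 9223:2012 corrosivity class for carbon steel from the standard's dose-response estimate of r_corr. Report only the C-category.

C4

carbon steel: f(T) = +0.150·(T−10) [T≤10 °C] = -0.8250
  sulphur-dioxide contribution → 31.13 μm/a
  chloride contribution → 37.98 μm/a
  ⇒ r_corr(carbon steel) = 69.11 μm/a
Category bounds: 50…80 μm/a bracket r_corr ⇒ C4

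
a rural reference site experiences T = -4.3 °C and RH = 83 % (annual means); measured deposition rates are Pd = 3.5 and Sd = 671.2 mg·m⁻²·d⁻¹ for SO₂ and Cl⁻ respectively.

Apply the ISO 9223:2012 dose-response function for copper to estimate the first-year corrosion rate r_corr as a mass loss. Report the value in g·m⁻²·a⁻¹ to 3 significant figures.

copper: T≤10 °C ⇒ hinge +0.126·(-4.3−10) = -1.8018
  Pd branch = 0.0053·Pd^0.26·e^(0.059·RH+f) = 0.1622 μm/a
  Cl⁻ term: 0.01025·671.2^0.27·exp(0.036·83+0.049·-4.3) = 0.9553
  r_corr = 0.1622 + 0.9553 = 1.117 μm/a
Convert to mass loss: 1.117 μm/a × 8.96 g/cm³ = 10.01 g·m⁻²·a⁻¹

r_corr = 10.0 g·m⁻²·a⁻¹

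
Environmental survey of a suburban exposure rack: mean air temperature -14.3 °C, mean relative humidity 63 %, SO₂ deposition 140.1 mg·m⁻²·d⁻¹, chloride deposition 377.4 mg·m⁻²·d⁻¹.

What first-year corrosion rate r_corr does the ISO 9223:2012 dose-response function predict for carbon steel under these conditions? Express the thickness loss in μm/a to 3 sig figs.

r_corr = 20.4 μm/a

carbon steel: f(T) = +0.150·(T−10) [T≤10 °C] = -3.6450
  SO₂ term: 1.77·140.1^0.52·exp(0.02·63-3.6450) = 2.13
  Sd branch = 0.102·Sd^0.62·e^(0.033·RH+0.04·T) = 18.23 μm/a
  r_corr = 2.13 + 18.23 = 20.36 μm/a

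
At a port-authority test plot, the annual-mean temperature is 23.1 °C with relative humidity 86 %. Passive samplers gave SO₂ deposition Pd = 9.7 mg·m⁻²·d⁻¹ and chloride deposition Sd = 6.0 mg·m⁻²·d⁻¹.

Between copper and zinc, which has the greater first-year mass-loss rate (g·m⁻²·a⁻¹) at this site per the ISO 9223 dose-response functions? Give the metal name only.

copper: f(T) = -0.080·(T−10) [T>10 °C] = -1.0480
  SO₂ term: 0.0053·9.7^0.26·exp(0.059·86-1.0480) = 0.5362
  Sd branch = 0.01025·Sd^0.27·e^(0.036·RH+0.049·T) = 1.14 μm/a
  sum: 0.5362 + 1.14 → r_corr = 1.676 μm/a
  mass loss = 1.676 μm/a × 8.96 g/cm³ = 15.02 g·m⁻²·a⁻¹
zinc: temperature factor f = -0.071·(13.1) = -0.9301
  SO₂ term: 0.0129·9.7^0.44·exp(0.046·86-0.9301) = 0.7226
  Cl⁻ term: 0.0175·6.0^0.57·exp(0.008·86+0.085·23.1) = 0.6888
  sum: 0.7226 + 0.6888 → r_corr = 1.411 μm/a
  mass loss = 1.411 μm/a × 7.14 g/cm³ = 10.08 g·m⁻²·a⁻¹
Ordering by g·m⁻²·a⁻¹: copper (15) > zinc (10.1)

copper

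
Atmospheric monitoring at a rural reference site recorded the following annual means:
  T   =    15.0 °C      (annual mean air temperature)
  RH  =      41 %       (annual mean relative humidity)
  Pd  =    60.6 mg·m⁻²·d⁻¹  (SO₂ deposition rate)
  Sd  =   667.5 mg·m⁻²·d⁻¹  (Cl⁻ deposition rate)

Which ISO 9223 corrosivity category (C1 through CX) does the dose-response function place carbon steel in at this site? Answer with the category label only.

carbon steel: f(T) = -0.054·(T−10) [T>10 °C] = -0.2700
  sulphur-dioxide contribution → 25.93 μm/a
  chloride contribution → 40.54 μm/a
  ⇒ r_corr(carbon steel) = 66.47 μm/a
ISO 9223 Table 2 (carbon steel): 50 < 66.5 ≤ 80 μm/a ⇒ C4

C4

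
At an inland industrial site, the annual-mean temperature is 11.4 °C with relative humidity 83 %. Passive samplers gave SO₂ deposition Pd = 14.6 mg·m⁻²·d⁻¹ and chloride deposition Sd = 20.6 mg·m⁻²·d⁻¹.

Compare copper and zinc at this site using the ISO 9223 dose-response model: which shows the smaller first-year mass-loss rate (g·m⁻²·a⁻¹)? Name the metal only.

zinc

copper: T>10 °C ⇒ hinge -0.080·(11.4−10) = -0.1120
  sulphur-dioxide contribution → 1.274 μm/a
  chloride contribution → 0.8049 μm/a
  ⇒ r_corr(copper) = 2.079 μm/a
  mass loss = 2.079 μm/a × 8.96 g/cm³ = 18.63 g·m⁻²·a⁻¹
zinc: temperature factor f = -0.071·(1.4) = -0.0994
  sulphur-dioxide contribution → 1.729 μm/a
  chloride contribution → 0.5025 μm/a
  ⇒ r_corr(zinc) = 2.232 μm/a
  mass loss = 2.232 μm/a × 7.14 g/cm³ = 15.94 g·m⁻²·a⁻¹
Ordering by g·m⁻²·a⁻¹: copper (18.6) > zinc (15.9)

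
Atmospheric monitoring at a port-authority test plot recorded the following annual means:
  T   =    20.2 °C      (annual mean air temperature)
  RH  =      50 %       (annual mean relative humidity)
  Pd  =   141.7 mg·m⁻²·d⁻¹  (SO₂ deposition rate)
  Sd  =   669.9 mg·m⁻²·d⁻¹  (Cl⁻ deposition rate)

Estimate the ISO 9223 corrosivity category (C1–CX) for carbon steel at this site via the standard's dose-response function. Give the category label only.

carbon steel: temperature factor f = -0.054·(10.2) = -0.5508
  SO₂ term: 1.77·141.7^0.52·exp(0.02·50-0.5508) = 36.46
  Sd branch = 0.102·Sd^0.62·e^(0.033·RH+0.04·T) = 67.33 μm/a
  r_corr = 36.46 + 67.33 = 103.8 μm/a
104 μm/a falls in (80, 200] for carbon steel → category C5

C5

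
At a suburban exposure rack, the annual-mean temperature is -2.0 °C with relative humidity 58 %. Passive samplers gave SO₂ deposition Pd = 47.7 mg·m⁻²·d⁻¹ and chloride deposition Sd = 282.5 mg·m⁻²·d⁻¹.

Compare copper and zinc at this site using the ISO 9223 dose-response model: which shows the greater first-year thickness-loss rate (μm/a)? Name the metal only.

zinc

copper: temperature factor f = +0.126·(-12.0) = -1.5120
  Pd branch = 0.0053·Pd^0.26·e^(0.059·RH+f) = 0.09777 μm/a
  Sd branch = 0.01025·Sd^0.27·e^(0.036·RH+0.049·T) = 0.3441 μm/a
  r_corr = 0.09777 + 0.3441 = 0.4419 μm/a
zinc: T≤10 °C ⇒ hinge +0.038·(-2.0−10) = -0.4560
  Pd branch = 0.0129·Pd^0.44·e^(0.046·RH+f) = 0.6454 μm/a
  Cl⁻ term: 0.0175·282.5^0.57·exp(0.008·58+0.085·-2.0) = 0.5859
  r_corr = 0.6454 + 0.5859 = 1.231 μm/a
Ordering by μm/a: zinc (1.23) > copper (0.442)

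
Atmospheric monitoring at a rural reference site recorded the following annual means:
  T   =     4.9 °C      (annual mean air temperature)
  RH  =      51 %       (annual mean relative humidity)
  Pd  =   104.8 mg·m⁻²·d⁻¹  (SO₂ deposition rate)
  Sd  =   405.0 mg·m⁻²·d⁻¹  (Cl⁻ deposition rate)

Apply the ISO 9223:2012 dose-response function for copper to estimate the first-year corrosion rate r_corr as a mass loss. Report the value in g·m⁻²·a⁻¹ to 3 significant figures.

r_corr = 5.40 g·m⁻²·a⁻¹

copper: temperature factor f = +0.126·(-5.1) = -0.6426
  sulphur-dioxide contribution → 0.1894 μm/a
  chloride contribution → 0.4134 μm/a
  ⇒ r_corr(copper) = 0.6028 μm/a
Convert to mass loss: 0.6028 μm/a × 8.96 g/cm³ = 5.401 g·m⁻²·a⁻¹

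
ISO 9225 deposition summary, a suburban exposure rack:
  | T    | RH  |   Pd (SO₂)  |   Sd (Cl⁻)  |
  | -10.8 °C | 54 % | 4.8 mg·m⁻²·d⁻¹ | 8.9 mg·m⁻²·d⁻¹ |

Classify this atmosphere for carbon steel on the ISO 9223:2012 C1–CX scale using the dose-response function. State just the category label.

carbon steel: temperature factor f = +0.150·(-20.8) = -3.1200
  SO₂ term: 1.77·4.8^0.52·exp(0.02·54-3.1200) = 0.5203
  Cl⁻ term: 0.102·8.9^0.62·exp(0.033·54+0.04·-10.8) = 1.526
  sum: 0.5203 + 1.526 → r_corr = 2.046 μm/a
2.05 μm/a falls in (1.3, 25] for carbon steel → category C2

C2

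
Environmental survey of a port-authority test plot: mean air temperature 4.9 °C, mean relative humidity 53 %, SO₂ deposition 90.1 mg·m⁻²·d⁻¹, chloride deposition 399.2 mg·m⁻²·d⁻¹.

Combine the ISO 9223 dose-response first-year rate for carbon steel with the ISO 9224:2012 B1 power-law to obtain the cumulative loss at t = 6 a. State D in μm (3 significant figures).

D(6) = 138 μm

carbon steel: T≤10 °C ⇒ hinge +0.150·(4.9−10) = -0.7650
  Pd branch = 1.77·Pd^0.52·e^(0.02·RH+f) = 24.69 μm/a
  Cl⁻ term: 0.102·399.2^0.62·exp(0.033·53+0.04·4.9) = 29.24
  sum: 24.69 + 29.24 → r_corr = 53.94 μm/a
Power-law: D(6) = r_corr · 6^0.523
  D(6) = 53.94 × 6^0.523 = 53.94 × 2.553 = 137.7 μm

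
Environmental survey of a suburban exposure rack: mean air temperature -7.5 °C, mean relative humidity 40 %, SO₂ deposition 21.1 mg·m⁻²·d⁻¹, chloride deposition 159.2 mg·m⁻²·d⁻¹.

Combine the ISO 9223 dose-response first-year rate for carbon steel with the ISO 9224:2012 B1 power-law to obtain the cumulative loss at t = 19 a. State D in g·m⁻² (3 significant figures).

carbon steel: temperature factor f = +0.150·(-17.5) = -2.6250
  SO₂ term: 1.77·21.1^0.52·exp(0.02·40-2.6250) = 1.393
  Cl⁻ term: 0.102·159.2^0.62·exp(0.033·40+0.04·-7.5) = 6.558
  r_corr = 1.393 + 6.558 = 7.951 μm/a
Power-law: D(19) = r_corr · 19^0.523
  D(19) = 7.951 × 19^0.523 = 7.951 × 4.664 = 37.09 μm
  Mass loss = 37.09 μm × 7.85 g/cm³ = 291.1 g·m⁻²

D(19) = 291 g·m⁻²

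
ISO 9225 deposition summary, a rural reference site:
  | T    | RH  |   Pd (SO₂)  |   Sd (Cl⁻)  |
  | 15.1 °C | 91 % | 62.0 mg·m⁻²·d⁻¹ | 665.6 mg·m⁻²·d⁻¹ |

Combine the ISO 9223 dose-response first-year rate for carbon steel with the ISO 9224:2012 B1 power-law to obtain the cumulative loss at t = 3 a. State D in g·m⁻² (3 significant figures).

D(3) = 3.94e+03 g·m⁻²

carbon steel: f(T) = -0.054·(T−10) [T>10 °C] = -0.2754
  sulphur-dioxide contribution → 70.93 μm/a
  chloride contribution → 211.6 μm/a
  ⇒ r_corr(carbon steel) = 282.5 μm/a
Power-law: D(3) = r_corr · 3^0.523
  D(3) = 282.5 × 3^0.523 = 282.5 × 1.776 = 501.9 μm
  Mass loss = 501.9 μm × 7.85 g/cm³ = 3940 g·m⁻²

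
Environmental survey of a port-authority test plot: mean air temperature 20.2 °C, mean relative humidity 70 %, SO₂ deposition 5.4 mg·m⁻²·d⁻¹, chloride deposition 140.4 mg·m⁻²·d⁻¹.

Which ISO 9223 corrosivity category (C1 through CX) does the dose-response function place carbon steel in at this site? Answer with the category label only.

C4

carbon steel: T>10 °C ⇒ hinge -0.054·(20.2−10) = -0.5508
  SO₂ term: 1.77·5.4^0.52·exp(0.02·70-0.5508) = 9.945
  Cl⁻ term: 0.102·140.4^0.62·exp(0.033·70+0.04·20.2) = 49.44
  r_corr = 9.945 + 49.44 = 59.39 μm/a
Category bounds: 50…80 μm/a bracket r_corr ⇒ C4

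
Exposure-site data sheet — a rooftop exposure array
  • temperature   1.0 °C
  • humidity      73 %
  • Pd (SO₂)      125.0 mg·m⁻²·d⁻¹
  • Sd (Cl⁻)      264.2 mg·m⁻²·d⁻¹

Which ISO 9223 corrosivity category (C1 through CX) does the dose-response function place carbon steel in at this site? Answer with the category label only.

carbon steel: temperature factor f = +0.150·(-9.0) = -1.3500
  sulphur-dioxide contribution → 24.33 μm/a
  chloride contribution → 37.48 μm/a
  ⇒ r_corr(carbon steel) = 61.81 μm/a
61.8 μm/a falls in (50, 80] for carbon steel → category C4

C4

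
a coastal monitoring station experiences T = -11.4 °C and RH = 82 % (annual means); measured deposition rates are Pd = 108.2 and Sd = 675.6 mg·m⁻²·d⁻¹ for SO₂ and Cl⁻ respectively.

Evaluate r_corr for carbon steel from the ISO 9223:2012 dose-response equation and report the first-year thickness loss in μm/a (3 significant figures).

carbon steel: T≤10 °C ⇒ hinge +0.150·(-11.4−10) = -3.2100
  SO₂ term: 1.77·108.2^0.52·exp(0.02·82-3.2100) = 4.207
  Sd branch = 0.102·Sd^0.62·e^(0.033·RH+0.04·T) = 54.98 μm/a
  sum: 4.207 + 54.98 → r_corr = 59.18 μm/a

r_corr = 59.2 μm/a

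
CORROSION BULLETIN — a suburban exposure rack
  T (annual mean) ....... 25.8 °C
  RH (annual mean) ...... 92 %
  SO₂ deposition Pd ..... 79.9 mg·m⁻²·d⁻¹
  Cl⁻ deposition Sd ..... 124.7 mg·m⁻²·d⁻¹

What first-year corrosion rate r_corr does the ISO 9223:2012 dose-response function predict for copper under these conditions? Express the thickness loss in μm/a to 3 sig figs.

r_corr = 4.73 μm/a

copper: temperature factor f = -0.080·(15.8) = -1.2640
  SO₂ term: 0.0053·79.9^0.26·exp(0.059·92-1.2640) = 1.065
  Sd branch = 0.01025·Sd^0.27·e^(0.036·RH+0.049·T) = 3.665 μm/a
  r_corr = 1.065 + 3.665 = 4.73 μm/a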